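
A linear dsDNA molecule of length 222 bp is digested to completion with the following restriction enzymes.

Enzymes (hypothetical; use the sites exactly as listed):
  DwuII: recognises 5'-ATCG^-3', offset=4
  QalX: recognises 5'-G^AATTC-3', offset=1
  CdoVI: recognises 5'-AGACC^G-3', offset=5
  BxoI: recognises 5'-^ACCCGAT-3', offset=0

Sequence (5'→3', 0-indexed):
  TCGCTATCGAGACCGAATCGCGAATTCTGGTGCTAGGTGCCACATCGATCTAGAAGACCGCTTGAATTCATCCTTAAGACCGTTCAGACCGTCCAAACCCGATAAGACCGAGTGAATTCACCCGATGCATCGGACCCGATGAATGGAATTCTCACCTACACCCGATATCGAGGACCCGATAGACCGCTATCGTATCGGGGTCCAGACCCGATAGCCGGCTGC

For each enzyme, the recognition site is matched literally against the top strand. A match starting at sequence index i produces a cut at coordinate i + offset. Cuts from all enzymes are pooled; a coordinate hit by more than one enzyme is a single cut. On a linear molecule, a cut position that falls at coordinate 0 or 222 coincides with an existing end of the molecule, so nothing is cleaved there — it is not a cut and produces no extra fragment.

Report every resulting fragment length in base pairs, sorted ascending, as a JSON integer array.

[1,2,3,5,5,5,5,5,6,6,7,8,9,9,11,12,12,13,13,13,13,17,17,25]

Scan for sites:
  DwuII (ATCG, off=4): starts [5, 16, 43, 128, 166, 188, 193] → cuts [9, 20, 47, 132, 170, 192, 197]
  QalX (GAATTC, off=1): starts [21, 63, 113, 145] → cuts [22, 64, 114, 146]
  CdoVI (AGACCG, off=5): starts [9, 54, 76, 85, 104, 180] → cuts [14, 59, 81, 90, 109, 185]
  BxoI (ACCCGAT, off=0): starts [96, 119, 133, 159, 173, 205] → cuts [96, 119, 133, 159, 173, 205]

All cut coordinates (distinct, sorted): [9, 14, 20, 22, 47, 59, 64, 81, 90, 96, 109, 114, 119, 132, 133, 146, 159, 170, 173, 185, 192, 197, 205]

Fragment lengths:
  [0,9): 9 bp
  [9,14): 5 bp
  [14,20): 6 bp
  [20,22): 2 bp
  [22,47): 25 bp
  [47,59): 12 bp
  [59,64): 5 bp
  [64,81): 17 bp
  [81,90): 9 bp
  [90,96): 6 bp
  [96,109): 13 bp
  [109,114): 5 bp
  [114,119): 5 bp
  [119,132): 13 bp
  [132,133): 1 bp
  [133,146): 13 bp
  [146,159): 13 bp
  [159,170): 11 bp
  [170,173): 3 bp
  [173,185): 12 bp
  [185,192): 7 bp
  [192,197): 5 bp
  [197,205): 8 bp
  [205,222): 17 bp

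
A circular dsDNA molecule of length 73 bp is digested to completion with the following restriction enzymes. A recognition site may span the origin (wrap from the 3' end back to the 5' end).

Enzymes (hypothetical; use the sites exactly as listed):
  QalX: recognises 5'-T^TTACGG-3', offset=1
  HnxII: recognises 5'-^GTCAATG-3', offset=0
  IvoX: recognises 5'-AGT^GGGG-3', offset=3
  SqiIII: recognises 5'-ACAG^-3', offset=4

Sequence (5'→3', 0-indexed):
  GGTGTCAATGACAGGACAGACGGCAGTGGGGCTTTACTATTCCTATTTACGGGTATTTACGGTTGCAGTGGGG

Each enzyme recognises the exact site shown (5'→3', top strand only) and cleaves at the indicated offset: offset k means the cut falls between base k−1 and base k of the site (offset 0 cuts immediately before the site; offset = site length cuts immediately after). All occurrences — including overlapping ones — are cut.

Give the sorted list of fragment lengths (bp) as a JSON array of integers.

[5,7,8,10,11,13,19]

Scan for sites:
  QalX (TTTACGG, off=1): starts [45, 55] → cuts [46, 56]
  HnxII (GTCAATG, off=0): starts [3] → cuts [3]
  IvoX (AGTGGGG, off=3): starts [24, 66] → cuts [27, 69]
  SqiIII (ACAG, off=4): starts [10, 15] → cuts [14, 19]

Pooled cuts: [3, 14, 19, 27, 46, 56, 69]

Fragment lengths:
  3→14: 11 bp
  14→19: 5 bp
  19→27: 8 bp
  27→46: 19 bp
  46→56: 10 bp
  56→69: 13 bp
  69→3 (wrap): 73-69+3 = 7 bp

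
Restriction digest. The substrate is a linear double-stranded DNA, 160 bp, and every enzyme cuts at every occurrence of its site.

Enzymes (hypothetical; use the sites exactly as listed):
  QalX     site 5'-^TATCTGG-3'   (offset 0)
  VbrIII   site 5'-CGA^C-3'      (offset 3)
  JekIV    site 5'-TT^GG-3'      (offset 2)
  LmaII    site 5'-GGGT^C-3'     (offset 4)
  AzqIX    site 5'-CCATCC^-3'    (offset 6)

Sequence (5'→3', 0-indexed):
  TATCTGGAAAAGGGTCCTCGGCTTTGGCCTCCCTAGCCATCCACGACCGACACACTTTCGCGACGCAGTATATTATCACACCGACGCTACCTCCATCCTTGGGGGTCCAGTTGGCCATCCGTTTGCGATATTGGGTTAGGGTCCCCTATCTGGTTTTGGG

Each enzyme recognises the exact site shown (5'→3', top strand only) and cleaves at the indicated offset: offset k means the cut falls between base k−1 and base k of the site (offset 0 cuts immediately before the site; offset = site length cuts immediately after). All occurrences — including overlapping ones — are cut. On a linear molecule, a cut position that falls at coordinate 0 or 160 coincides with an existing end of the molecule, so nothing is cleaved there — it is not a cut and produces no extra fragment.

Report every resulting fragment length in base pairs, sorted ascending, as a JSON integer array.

Site scan:
  QalX TATCTGG/0: at [0, 146] ⇒ [146] (position 0 is a terminus of the linear molecule — no cut)
  VbrIII CGAC/3: at [43, 47, 60, 81] ⇒ [46, 50, 63, 84]
  JekIV TTGG/2: at [23, 98, 110, 130, 155] ⇒ [25, 100, 112, 132, 157]
  LmaII GGGTC/4: at [11, 102, 138] ⇒ [15, 106, 142]
  AzqIX CCATCC/6: at [36, 92, 114] ⇒ [42, 98, 120]

Pooled cuts: [15, 25, 42, 46, 50, 63, 84, 98, 100, 106, 112, 120, 132, 142, 146, 157]

Fragments:
  [0,15): 15 bp
  [15,25): 10 bp
  [25,42): 17 bp
  [42,46): 4 bp
  [46,50): 4 bp
  [50,63): 13 bp
  [63,84): 21 bp
  [84,98): 14 bp
  [98,100): 2 bp
  [100,106): 6 bp
  [106,112): 6 bp
  [112,120): 8 bp
  [120,132): 12 bp
  [132,142): 10 bp
  [142,146): 4 bp
  [146,157): 11 bp
  [157,160): 3 bp

[2,3,4,4,4,6,6,8,10,10,11,12,13,14,15,17,21]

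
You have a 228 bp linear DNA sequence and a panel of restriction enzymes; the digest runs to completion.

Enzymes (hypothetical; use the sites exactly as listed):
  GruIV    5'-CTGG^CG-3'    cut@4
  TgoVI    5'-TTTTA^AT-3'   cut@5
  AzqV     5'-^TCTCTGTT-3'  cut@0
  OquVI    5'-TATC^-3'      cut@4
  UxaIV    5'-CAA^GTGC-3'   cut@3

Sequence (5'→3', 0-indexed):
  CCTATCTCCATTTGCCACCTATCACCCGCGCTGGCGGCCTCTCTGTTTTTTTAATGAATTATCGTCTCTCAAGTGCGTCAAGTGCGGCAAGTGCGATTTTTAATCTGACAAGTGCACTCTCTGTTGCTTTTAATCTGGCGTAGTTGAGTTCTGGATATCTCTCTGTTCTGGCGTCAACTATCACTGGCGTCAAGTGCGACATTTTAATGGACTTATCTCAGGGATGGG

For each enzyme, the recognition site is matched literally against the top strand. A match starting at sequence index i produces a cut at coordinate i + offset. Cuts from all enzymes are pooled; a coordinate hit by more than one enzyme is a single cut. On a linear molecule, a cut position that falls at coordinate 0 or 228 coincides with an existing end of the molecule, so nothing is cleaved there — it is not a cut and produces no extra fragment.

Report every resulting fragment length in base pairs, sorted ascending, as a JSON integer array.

[5,5,6,6,6,6,9,9,9,9,10,11,11,11,11,12,12,13,14,15,17,21]

Scan for sites:
  GruIV CTGGCG/4: at [30, 134, 167, 183] ⇒ [34, 138, 171, 187]
  TgoVI TTTTAAT/5: at [48, 97, 127, 201] ⇒ [53, 102, 132, 206]
  AzqV TCTCTGTT/0: at [39, 117, 159] ⇒ [39, 117, 159]
  OquVI TATC/4: at [2, 19, 59, 155, 178, 213] ⇒ [6, 23, 63, 159, 182, 217]
  UxaIV CAAGTGC/3: at [69, 78, 87, 108, 190] ⇒ [72, 81, 90, 111, 193]

Pooled cuts: [6, 23, 34, 39, 53, 63, 72, 81, 90, 102, 111, 117, 132, 138, 159, 171, 182, 187, 193, 206, 217]

Fragment lengths:
  [0,6): 6 bp
  [6,23): 17 bp
  [23,34): 11 bp
  [34,39): 5 bp
  [39,53): 14 bp
  [53,63): 10 bp
  [63,72): 9 bp
  [72,81): 9 bp
  [81,90): 9 bp
  [90,102): 12 bp
  [102,111): 9 bp
  [111,117): 6 bp
  [117,132): 15 bp
  [132,138): 6 bp
  [138,159): 21 bp
  [159,171): 12 bp
  [171,182): 11 bp
  [182,187): 5 bp
  [187,193): 6 bp
  [193,206): 13 bp
  [206,217): 11 bp
  [217,228): 11 bp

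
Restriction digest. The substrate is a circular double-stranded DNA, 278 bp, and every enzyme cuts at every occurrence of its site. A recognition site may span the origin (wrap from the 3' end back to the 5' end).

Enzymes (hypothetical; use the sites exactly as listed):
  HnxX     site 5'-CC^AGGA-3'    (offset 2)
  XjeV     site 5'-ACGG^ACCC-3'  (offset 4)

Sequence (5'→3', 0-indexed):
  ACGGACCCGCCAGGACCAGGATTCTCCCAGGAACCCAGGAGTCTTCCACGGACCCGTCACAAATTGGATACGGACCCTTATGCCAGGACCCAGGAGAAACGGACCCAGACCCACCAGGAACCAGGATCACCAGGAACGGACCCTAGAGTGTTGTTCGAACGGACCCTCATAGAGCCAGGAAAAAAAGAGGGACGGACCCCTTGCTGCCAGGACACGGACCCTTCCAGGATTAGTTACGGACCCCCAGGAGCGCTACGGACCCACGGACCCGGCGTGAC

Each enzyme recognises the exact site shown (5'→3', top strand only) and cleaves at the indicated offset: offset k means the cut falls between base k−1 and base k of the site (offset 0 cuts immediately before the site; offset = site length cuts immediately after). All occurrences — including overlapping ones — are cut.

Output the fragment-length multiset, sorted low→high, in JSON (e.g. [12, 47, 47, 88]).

Scan for sites:
  HnxX (CCAGGA, off=2): starts [9, 15, 26, 34, 82, 89, 113, 120, 129, 174, 206, 223, 243] → cuts [11, 17, 28, 36, 84, 91, 115, 122, 131, 176, 208, 225, 245]
  XjeV (ACGGACCC, off=4): starts [0, 47, 69, 98, 135, 158, 191, 213, 235, 254, 262] → cuts [4, 51, 73, 102, 139, 162, 195, 217, 239, 258, 266]

Pooled cuts: [4, 11, 17, 28, 36, 51, 73, 84, 91, 102, 115, 122, 131, 139, 162, 176, 195, 208, 217, 225, 239, 245, 258, 266]

Fragments:
  4→11: 7 bp
  11→17: 6 bp
  17→28: 11 bp
  28→36: 8 bp
  36→51: 15 bp
  51→73: 22 bp
  73→84: 11 bp
  84→91: 7 bp
  91→102: 11 bp
  102→115: 13 bp
  115→122: 7 bp
  122→131: 9 bp
  131→139: 8 bp
  139→162: 23 bp
  162→176: 14 bp
  176→195: 19 bp
  195→208: 13 bp
  208→217: 9 bp
  217→225: 8 bp
  225→239: 14 bp
  239→245: 6 bp
  245→258: 13 bp
  258→266: 8 bp
  266→4 (wrap): 278-266+4 = 16 bp

[6,6,7,7,7,8,8,8,8,9,9,11,11,11,13,13,13,14,14,15,16,19,22,23]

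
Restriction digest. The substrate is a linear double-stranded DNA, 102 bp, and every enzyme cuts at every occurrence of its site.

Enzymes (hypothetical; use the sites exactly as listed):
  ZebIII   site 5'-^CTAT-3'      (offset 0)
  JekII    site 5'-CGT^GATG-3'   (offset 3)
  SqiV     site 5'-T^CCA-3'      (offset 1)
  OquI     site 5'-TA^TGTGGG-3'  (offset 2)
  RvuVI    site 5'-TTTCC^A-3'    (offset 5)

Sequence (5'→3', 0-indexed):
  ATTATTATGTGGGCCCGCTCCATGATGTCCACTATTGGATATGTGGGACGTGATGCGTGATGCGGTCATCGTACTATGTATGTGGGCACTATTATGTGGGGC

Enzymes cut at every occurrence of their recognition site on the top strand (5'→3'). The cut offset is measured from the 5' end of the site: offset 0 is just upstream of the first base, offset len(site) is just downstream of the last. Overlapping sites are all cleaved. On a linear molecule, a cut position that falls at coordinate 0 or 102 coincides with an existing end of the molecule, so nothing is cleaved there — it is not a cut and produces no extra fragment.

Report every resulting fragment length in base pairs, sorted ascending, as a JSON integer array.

Site scan:
  ZebIII CTAT/0: at [31, 73, 88] ⇒ [31, 73, 88]
  JekII CGTGATG/3: at [48, 55] ⇒ [51, 58]
  SqiV TCCA/1: at [18, 27] ⇒ [19, 28]
  OquI TATGTGGG/2: at [5, 39, 78, 92] ⇒ [7, 41, 80, 94]
  RvuVI (TTTCCA, off=5): no sites

All cut coordinates (distinct, sorted): [7, 19, 28, 31, 41, 51, 58, 73, 80, 88, 94]

Fragments:
  [0,7): 7 bp
  [7,19): 12 bp
  [19,28): 9 bp
  [28,31): 3 bp
  [31,41): 10 bp
  [41,51): 10 bp
  [51,58): 7 bp
  [58,73): 15 bp
  [73,80): 7 bp
  [80,88): 8 bp
  [88,94): 6 bp
  [94,102): 8 bp

[3,6,7,7,7,8,8,9,10,10,12,15]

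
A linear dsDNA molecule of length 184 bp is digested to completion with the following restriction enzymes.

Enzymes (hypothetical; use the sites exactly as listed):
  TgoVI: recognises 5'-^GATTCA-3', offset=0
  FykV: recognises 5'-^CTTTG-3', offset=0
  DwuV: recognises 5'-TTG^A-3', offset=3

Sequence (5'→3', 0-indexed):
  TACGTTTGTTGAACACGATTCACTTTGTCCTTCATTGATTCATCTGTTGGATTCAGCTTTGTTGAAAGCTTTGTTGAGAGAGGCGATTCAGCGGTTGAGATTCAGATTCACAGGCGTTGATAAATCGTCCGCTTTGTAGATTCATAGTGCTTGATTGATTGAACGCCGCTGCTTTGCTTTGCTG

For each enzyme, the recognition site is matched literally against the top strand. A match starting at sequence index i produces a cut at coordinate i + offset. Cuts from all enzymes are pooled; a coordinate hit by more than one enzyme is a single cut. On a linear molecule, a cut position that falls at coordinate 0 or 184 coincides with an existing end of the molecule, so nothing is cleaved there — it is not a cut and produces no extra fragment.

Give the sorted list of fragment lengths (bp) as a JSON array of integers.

Per-enzyme occurrences:
  TgoVI (GATTCA, off=0): starts [16, 36, 49, 84, 98, 104, 138] → cuts [16, 36, 49, 84, 98, 104, 138]
  FykV (CTTTG, off=0): starts [22, 56, 68, 131, 171, 176] → cuts [22, 56, 68, 131, 171, 176]
  DwuV (TTGA, off=3): starts [8, 34, 61, 73, 94, 116, 150, 154, 158] → cuts [11, 37, 64, 76, 97, 119, 153, 157, 161]

Pooled cuts: [11, 16, 22, 36, 37, 49, 56, 64, 68, 76, 84, 97, 98, 104, 119, 131, 138, 153, 157, 161, 171, 176]

Fragments:
  [0,11): 11 bp
  [11,16): 5 bp
  [16,22): 6 bp
  [22,36): 14 bp
  [36,37): 1 bp
  [37,49): 12 bp
  [49,56): 7 bp
  [56,64): 8 bp
  [64,68): 4 bp
  [68,76): 8 bp
  [76,84): 8 bp
  [84,97): 13 bp
  [97,98): 1 bp
  [98,104): 6 bp
  [104,119): 15 bp
  [119,131): 12 bp
  [131,138): 7 bp
  [138,153): 15 bp
  [153,157): 4 bp
  [157,161): 4 bp
  [161,171): 10 bp
  [171,176): 5 bp
  [176,184): 8 bp

[1,1,4,4,4,5,5,6,6,7,7,8,8,8,8,10,11,12,12,13,14,15,15]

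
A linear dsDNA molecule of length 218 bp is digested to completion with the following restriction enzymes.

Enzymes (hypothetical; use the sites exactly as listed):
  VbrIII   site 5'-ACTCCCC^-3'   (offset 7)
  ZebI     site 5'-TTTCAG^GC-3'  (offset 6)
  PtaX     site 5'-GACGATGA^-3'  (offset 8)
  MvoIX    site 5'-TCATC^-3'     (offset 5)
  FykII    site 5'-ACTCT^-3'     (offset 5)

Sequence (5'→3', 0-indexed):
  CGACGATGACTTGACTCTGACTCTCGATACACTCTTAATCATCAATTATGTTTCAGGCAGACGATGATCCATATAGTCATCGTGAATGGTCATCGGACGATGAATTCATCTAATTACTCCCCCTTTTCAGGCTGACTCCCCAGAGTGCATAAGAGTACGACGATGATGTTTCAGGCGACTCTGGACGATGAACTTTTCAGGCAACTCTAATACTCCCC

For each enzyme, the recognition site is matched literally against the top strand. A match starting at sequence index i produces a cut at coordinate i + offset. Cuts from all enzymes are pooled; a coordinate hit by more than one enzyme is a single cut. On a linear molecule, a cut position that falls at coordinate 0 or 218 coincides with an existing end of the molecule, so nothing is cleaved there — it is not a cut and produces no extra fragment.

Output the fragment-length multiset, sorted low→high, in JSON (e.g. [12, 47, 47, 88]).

[6,7,8,8,8,8,8,9,9,9,9,9,10,11,11,11,12,13,13,14,25]

Scan for sites:
  VbrIII ACTCCCC/7: at [115, 134, 211] ⇒ [122, 141] (position 218 is a terminus of the linear molecule — no cut)
  ZebI TTTCAGGC/6: at [50, 124, 168, 194] ⇒ [56, 130, 174, 200]
  PtaX GACGATGA/8: at [1, 59, 95, 158, 183] ⇒ [9, 67, 103, 166, 191]
  MvoIX TCATC/5: at [38, 76, 89, 105] ⇒ [43, 81, 94, 110]
  FykII ACTCT/5: at [13, 19, 30, 177, 203] ⇒ [18, 24, 35, 182, 208]

Pooled cuts: [9, 18, 24, 35, 43, 56, 67, 81, 94, 103, 110, 122, 130, 141, 166, 174, 182, 191, 200, 208]

Fragments:
  [0,9): 9 bp
  [9,18): 9 bp
  [18,24): 6 bp
  [24,35): 11 bp
  [35,43): 8 bp
  [43,56): 13 bp
  [56,67): 11 bp
  [67,81): 14 bp
  [81,94): 13 bp
  [94,103): 9 bp
  [103,110): 7 bp
  [110,122): 12 bp
  [122,130): 8 bp
  [130,141): 11 bp
  [141,166): 25 bp
  [166,174): 8 bp
  [174,182): 8 bp
  [182,191): 9 bp
  [191,200): 9 bp
  [200,208): 8 bp
  [208,218): 10 bp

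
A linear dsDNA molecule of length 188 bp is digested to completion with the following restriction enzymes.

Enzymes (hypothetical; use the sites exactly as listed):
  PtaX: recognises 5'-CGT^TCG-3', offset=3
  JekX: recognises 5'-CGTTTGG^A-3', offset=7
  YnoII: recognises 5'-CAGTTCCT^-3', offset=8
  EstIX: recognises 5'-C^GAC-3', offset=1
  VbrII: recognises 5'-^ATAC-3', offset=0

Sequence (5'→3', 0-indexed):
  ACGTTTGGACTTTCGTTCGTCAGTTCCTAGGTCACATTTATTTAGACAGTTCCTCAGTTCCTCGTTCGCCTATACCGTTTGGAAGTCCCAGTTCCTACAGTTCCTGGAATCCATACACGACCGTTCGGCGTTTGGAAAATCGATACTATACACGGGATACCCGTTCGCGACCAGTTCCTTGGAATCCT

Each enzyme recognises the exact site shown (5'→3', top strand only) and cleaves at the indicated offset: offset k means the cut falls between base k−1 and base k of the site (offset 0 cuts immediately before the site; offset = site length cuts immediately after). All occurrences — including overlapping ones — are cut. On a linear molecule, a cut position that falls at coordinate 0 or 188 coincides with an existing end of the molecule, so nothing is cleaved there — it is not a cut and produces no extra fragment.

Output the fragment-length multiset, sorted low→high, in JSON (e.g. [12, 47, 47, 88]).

[3,4,5,6,6,6,7,7,8,8,8,8,9,9,9,11,11,11,12,14,26]

Per-enzyme occurrences:
  PtaX CGTTCG/3: at [13, 62, 121, 161] ⇒ [16, 65, 124, 164]
  JekX CGTTTGGA/7: at [1, 75, 128] ⇒ [8, 82, 135]
  YnoII CAGTTCCT/8: at [20, 46, 54, 88, 97, 171] ⇒ [28, 54, 62, 96, 105, 179]
  EstIX CGAC/1: at [117, 167] ⇒ [118, 168]
  VbrII ATAC/0: at [71, 112, 142, 147, 156] ⇒ [71, 112, 142, 147, 156]

Pooled cuts: [8, 16, 28, 54, 62, 65, 71, 82, 96, 105, 112, 118, 124, 135, 142, 147, 156, 164, 168, 179]

Fragments:
  [0,8): 8 bp
  [8,16): 8 bp
  [16,28): 12 bp
  [28,54): 26 bp
  [54,62): 8 bp
  [62,65): 3 bp
  [65,71): 6 bp
  [71,82): 11 bp
  [82,96): 14 bp
  [96,105): 9 bp
  [105,112): 7 bp
  [112,118): 6 bp
  [118,124): 6 bp
  [124,135): 11 bp
  [135,142): 7 bp
  [142,147): 5 bp
  [147,156): 9 bp
  [156,164): 8 bp
  [164,168): 4 bp
  [168,179): 11 bp
  [179,188): 9 bp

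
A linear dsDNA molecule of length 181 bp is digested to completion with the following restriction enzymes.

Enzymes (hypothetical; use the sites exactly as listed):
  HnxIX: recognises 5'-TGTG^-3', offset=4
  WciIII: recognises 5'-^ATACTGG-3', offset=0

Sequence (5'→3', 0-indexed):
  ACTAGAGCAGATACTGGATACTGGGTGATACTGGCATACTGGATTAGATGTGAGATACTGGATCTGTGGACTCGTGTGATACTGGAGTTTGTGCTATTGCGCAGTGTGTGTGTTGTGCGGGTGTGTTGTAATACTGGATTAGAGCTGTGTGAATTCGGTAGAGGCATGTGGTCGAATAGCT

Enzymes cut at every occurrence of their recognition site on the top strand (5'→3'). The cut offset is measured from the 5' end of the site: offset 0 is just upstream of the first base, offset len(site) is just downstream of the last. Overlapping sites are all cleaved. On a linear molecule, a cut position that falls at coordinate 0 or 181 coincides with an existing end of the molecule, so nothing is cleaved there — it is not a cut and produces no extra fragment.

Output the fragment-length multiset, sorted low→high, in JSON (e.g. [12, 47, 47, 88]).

[2,2,2,2,5,5,7,8,8,10,10,10,11,14,15,15,17,19,19]

Per-enzyme occurrences:
  HnxIX TGTG/4: at [48, 64, 74, 89, 104, 106, 108, 113, 121, 145, 147, 166] ⇒ [52, 68, 78, 93, 108, 110, 112, 117, 125, 149, 151, 170]
  WciIII ATACTGG/0: at [10, 17, 27, 35, 54, 78, 130] ⇒ [10, 17, 27, 35, 54, 78, 130]

Pooled cuts: [10, 17, 27, 35, 52, 54, 68, 78, 93, 108, 110, 112, 117, 125, 130, 149, 151, 170]

Fragment lengths:
  [0,10): 10 bp
  [10,17): 7 bp
  [17,27): 10 bp
  [27,35): 8 bp
  [35,52): 17 bp
  [52,54): 2 bp
  [54,68): 14 bp
  [68,78): 10 bp
  [78,93): 15 bp
  [93,108): 15 bp
  [108,110): 2 bp
  [110,112): 2 bp
  [112,117): 5 bp
  [117,125): 8 bp
  [125,130): 5 bp
  [130,149): 19 bp
  [149,151): 2 bp
  [151,170): 19 bp
  [170,181): 11 bp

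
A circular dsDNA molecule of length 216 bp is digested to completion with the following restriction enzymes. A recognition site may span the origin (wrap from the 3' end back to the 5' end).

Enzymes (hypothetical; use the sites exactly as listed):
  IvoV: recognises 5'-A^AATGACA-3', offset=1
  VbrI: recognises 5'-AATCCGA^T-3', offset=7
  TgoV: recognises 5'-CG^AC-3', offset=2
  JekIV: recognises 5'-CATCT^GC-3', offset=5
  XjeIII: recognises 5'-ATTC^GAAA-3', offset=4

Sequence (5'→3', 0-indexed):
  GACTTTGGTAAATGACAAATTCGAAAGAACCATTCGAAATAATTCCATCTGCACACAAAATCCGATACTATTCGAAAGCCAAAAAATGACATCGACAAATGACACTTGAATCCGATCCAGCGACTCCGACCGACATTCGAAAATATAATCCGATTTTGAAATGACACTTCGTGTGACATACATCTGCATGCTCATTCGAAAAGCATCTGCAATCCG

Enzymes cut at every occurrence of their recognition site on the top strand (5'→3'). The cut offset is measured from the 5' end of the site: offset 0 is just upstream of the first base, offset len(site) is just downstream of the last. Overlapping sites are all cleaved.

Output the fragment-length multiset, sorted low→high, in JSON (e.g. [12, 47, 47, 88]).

Site scan:
  IvoV AAATGACA/1: at [9, 83, 96, 158] ⇒ [10, 84, 97, 159]
  VbrI AATCCGAT/7: at [58, 108, 146] ⇒ [65, 115, 153]
  TgoV CGAC/2: at [92, 120, 126, 130] ⇒ [94, 122, 128, 132]
  JekIV CATCTGC/5: at [45, 180, 203] ⇒ [50, 185, 208]
  XjeIII ATTCGAAA/4: at [18, 31, 69, 134, 193] ⇒ [22, 35, 73, 138, 197]

Pooled cuts: [10, 22, 35, 50, 65, 73, 84, 94, 97, 115, 122, 128, 132, 138, 153, 159, 185, 197, 208]

Fragments:
  10→22: 12 bp
  22→35: 13 bp
  35→50: 15 bp
  50→65: 15 bp
  65→73: 8 bp
  73→84: 11 bp
  84→94: 10 bp
  94→97: 3 bp
  97→115: 18 bp
  115→122: 7 bp
  122→128: 6 bp
  128→132: 4 bp
  132→138: 6 bp
  138→153: 15 bp
  153→159: 6 bp
  159→185: 26 bp
  185→197: 12 bp
  197→208: 11 bp
  208→10 (wrap): 216-208+10 = 18 bp

[3,4,6,6,6,7,8,10,11,11,12,12,13,15,15,15,18,18,26]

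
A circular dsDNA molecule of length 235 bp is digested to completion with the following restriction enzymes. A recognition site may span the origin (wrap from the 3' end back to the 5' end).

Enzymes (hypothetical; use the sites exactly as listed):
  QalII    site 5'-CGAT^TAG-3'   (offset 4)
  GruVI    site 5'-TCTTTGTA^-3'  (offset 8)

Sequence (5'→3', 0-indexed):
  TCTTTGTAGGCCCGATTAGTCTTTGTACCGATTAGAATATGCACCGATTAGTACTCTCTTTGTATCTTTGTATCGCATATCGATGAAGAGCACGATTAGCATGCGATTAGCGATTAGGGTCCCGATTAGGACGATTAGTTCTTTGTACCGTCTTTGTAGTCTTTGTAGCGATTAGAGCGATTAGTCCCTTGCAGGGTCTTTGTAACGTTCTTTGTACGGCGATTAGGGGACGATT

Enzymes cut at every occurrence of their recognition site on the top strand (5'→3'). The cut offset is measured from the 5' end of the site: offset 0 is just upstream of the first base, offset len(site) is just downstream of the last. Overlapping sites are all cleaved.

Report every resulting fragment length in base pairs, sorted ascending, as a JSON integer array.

Site scan:
  QalII (CGATTAG, off=4): starts [12, 28, 44, 92, 103, 110, 122, 131, 168, 177, 219] → cuts [16, 32, 48, 96, 107, 114, 126, 135, 172, 181, 223]
  GruVI (TCTTTGTA, off=8): starts [0, 19, 56, 64, 139, 150, 159, 196, 208] → cuts [8, 27, 64, 72, 147, 158, 167, 204, 216]

All cut coordinates (distinct, sorted): [8, 16, 27, 32, 48, 64, 72, 96, 107, 114, 126, 135, 147, 158, 167, 172, 181, 204, 216, 223]

Fragments:
  8→16: 8 bp
  16→27: 11 bp
  27→32: 5 bp
  32→48: 16 bp
  48→64: 16 bp
  64→72: 8 bp
  72→96: 24 bp
  96→107: 11 bp
  107→114: 7 bp
  114→126: 12 bp
  126→135: 9 bp
  135→147: 12 bp
  147→158: 11 bp
  158→167: 9 bp
  167→172: 5 bp
  172→181: 9 bp
  181→204: 23 bp
  204→216: 12 bp
  216→223: 7 bp
  223→8 (wrap): 235-223+8 = 20 bp

[5,5,7,7,8,8,9,9,9,11,11,11,12,12,12,16,16,20,23,24]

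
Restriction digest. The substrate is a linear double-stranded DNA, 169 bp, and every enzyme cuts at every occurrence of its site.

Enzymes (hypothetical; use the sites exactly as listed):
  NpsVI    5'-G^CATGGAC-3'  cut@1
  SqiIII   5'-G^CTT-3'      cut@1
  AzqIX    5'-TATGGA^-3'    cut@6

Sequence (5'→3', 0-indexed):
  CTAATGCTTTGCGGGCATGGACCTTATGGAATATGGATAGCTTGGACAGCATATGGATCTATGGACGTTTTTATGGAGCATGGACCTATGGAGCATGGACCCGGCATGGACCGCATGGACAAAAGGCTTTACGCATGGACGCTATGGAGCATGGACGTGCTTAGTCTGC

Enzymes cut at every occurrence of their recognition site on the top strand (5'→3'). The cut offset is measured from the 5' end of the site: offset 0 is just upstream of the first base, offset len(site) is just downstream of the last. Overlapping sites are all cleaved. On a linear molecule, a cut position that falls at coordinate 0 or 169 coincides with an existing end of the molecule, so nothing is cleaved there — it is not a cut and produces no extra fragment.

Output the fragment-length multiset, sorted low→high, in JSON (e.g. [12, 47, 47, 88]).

[1,1,1,3,6,7,7,8,9,9,10,10,11,12,13,14,15,15,17]

Site scan:
  NpsVI GCATGGAC/1: at [14, 77, 92, 103, 112, 132, 148] ⇒ [15, 78, 93, 104, 113, 133, 149]
  SqiIII GCTT/1: at [5, 39, 125, 158] ⇒ [6, 40, 126, 159]
  AzqIX TATGGA/6: at [24, 31, 51, 59, 71, 86, 142] ⇒ [30, 37, 57, 65, 77, 92, 148]

Pooled cuts: [6, 15, 30, 37, 40, 57, 65, 77, 78, 92, 93, 104, 113, 126, 133, 148, 149, 159]

Fragments:
  [0,6): 6 bp
  [6,15): 9 bp
  [15,30): 15 bp
  [30,37): 7 bp
  [37,40): 3 bp
  [40,57): 17 bp
  [57,65): 8 bp
  [65,77): 12 bp
  [77,78): 1 bp
  [78,92): 14 bp
  [92,93): 1 bp
  [93,104): 11 bp
  [104,113): 9 bp
  [113,126): 13 bp
  [126,133): 7 bp
  [133,148): 15 bp
  [148,149): 1 bp
  [149,159): 10 bp
  [159,169): 10 bp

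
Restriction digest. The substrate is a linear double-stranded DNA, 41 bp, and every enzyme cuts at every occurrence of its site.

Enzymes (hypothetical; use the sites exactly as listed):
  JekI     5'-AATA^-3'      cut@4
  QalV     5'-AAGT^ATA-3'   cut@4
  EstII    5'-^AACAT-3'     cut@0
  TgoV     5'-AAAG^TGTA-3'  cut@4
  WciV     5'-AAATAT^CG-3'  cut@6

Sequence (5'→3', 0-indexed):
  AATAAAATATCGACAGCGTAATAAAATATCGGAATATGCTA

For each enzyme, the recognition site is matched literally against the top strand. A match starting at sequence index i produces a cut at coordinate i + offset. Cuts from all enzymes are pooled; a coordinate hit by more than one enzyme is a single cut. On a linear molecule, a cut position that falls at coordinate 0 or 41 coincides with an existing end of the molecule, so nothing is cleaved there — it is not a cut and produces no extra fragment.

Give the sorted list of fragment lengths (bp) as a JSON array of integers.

Site scan:
  JekI AATA/4: at [0, 5, 19, 24, 32] ⇒ [4, 9, 23, 28, 36]
  QalV (AAGTATA, off=4): no sites
  EstII (AACAT, off=0): no sites
  TgoV (AAAGTGTA, off=4): no sites
  WciV AAATATCG/6: at [4, 23] ⇒ [10, 29]

All cut coordinates (distinct, sorted): [4, 9, 10, 23, 28, 29, 36]

Fragments:
  [0,4): 4 bp
  [4,9): 5 bp
  [9,10): 1 bp
  [10,23): 13 bp
  [23,28): 5 bp
  [28,29): 1 bp
  [29,36): 7 bp
  [36,41): 5 bp

[1,1,4,5,5,5,7,13]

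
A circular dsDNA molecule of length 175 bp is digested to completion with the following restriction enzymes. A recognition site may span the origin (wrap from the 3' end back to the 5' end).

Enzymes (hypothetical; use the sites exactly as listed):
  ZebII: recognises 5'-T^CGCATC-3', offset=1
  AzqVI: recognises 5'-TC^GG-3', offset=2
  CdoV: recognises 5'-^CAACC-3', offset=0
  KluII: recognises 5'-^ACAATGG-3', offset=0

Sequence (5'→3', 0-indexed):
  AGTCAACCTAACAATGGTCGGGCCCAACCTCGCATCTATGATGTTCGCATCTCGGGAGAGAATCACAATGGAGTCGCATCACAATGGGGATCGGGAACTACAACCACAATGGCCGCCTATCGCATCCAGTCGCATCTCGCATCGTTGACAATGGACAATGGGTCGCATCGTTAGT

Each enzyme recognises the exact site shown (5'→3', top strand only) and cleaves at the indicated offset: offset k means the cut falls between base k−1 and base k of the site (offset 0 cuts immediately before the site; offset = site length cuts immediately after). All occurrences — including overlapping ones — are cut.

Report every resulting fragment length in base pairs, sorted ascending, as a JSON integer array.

[5,5,6,6,7,7,7,8,8,9,9,10,10,10,11,12,15,15,15]

Scan for sites:
  ZebII (TCGCATC, off=1): starts [29, 44, 73, 119, 129, 136, 162] → cuts [30, 45, 74, 120, 130, 137, 163]
  AzqVI (TCGG, off=2): starts [17, 51, 90] → cuts [19, 53, 92]
  CdoV (CAACC, off=0): starts [3, 24, 100] → cuts [3, 24, 100]
  KluII (ACAATGG, off=0): starts [10, 64, 80, 105, 147, 154] → cuts [10, 64, 80, 105, 147, 154]

All cut coordinates (distinct, sorted): [3, 10, 19, 24, 30, 45, 53, 64, 74, 80, 92, 100, 105, 120, 130, 137, 147, 154, 163]

Fragment lengths:
  3→10: 7 bp
  10→19: 9 bp
  19→24: 5 bp
  24→30: 6 bp
  30→45: 15 bp
  45→53: 8 bp
  53→64: 11 bp
  64→74: 10 bp
  74→80: 6 bp
  80→92: 12 bp
  92→100: 8 bp
  100→105: 5 bp
  105→120: 15 bp
  120→130: 10 bp
  130→137: 7 bp
  137→147: 10 bp
  147→154: 7 bp
  154→163: 9 bp
  163→3 (wrap): 175-163+3 = 15 bp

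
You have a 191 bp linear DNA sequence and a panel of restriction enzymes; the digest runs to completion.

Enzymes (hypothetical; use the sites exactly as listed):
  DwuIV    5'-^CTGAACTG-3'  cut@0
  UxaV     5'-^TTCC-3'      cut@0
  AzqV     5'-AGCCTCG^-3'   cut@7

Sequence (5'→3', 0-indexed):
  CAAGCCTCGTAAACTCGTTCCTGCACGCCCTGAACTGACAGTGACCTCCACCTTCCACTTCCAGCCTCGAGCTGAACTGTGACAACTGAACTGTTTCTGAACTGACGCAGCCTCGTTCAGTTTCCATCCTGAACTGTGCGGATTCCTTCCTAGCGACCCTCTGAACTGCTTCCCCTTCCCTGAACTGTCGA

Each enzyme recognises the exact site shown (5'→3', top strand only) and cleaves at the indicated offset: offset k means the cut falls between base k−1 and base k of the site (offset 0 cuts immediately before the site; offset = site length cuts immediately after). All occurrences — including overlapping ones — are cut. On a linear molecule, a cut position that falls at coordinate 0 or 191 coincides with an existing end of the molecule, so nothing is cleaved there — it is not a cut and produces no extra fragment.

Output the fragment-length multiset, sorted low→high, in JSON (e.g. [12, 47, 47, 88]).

Per-enzyme occurrences:
  DwuIV CTGAACTG/0: at [29, 71, 85, 96, 128, 160, 179] ⇒ [29, 71, 85, 96, 128, 160, 179]
  UxaV TTCC/0: at [17, 52, 58, 121, 142, 146, 169, 175] ⇒ [17, 52, 58, 121, 142, 146, 169, 175]
  AzqV AGCCTCG/7: at [2, 62, 108] ⇒ [9, 69, 115]

All cut coordinates (distinct, sorted): [9, 17, 29, 52, 58, 69, 71, 85, 96, 115, 121, 128, 142, 146, 160, 169, 175, 179]

Fragments:
  [0,9): 9 bp
  [9,17): 8 bp
  [17,29): 12 bp
  [29,52): 23 bp
  [52,58): 6 bp
  [58,69): 11 bp
  [69,71): 2 bp
  [71,85): 14 bp
  [85,96): 11 bp
  [96,115): 19 bp
  [115,121): 6 bp
  [121,128): 7 bp
  [128,142): 14 bp
  [142,146): 4 bp
  [146,160): 14 bp
  [160,169): 9 bp
  [169,175): 6 bp
  [175,179): 4 bp
  [179,191): 12 bp

[2,4,4,6,6,6,7,8,9,9,11,11,12,12,14,14,14,19,23]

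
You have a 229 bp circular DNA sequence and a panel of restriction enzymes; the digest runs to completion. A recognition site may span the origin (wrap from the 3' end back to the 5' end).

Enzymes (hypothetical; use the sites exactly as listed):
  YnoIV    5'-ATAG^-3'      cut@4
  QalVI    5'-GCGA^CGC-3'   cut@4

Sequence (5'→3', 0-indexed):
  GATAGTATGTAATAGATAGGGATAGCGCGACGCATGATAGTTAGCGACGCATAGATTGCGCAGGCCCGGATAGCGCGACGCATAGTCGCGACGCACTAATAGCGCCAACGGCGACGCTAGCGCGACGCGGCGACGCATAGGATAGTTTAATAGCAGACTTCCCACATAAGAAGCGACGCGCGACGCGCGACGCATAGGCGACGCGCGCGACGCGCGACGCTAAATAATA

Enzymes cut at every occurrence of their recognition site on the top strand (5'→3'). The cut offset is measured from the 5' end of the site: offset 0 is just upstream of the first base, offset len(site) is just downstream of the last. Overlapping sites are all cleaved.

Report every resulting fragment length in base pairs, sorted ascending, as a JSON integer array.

Scan for sites:
  YnoIV ATAG/4: at [1, 11, 15, 21, 36, 50, 69, 81, 98, 136, 141, 149, 193, 226] ⇒ [1, 5, 15, 19, 25, 40, 54, 73, 85, 102, 140, 145, 153, 197]
  QalVI GCGACGC/4: at [26, 43, 74, 87, 110, 121, 129, 172, 179, 186, 197, 206, 213] ⇒ [30, 47, 78, 91, 114, 125, 133, 176, 183, 190, 201, 210, 217]

Pooled cuts: [1, 5, 15, 19, 25, 30, 40, 47, 54, 73, 78, 85, 91, 102, 114, 125, 133, 140, 145, 153, 176, 183, 190, 197, 201, 210, 217]

Fragment lengths:
  1→5: 4 bp
  5→15: 10 bp
  15→19: 4 bp
  19→25: 6 bp
  25→30: 5 bp
  30→40: 10 bp
  40→47: 7 bp
  47→54: 7 bp
  54→73: 19 bp
  73→78: 5 bp
  78→85: 7 bp
  85→91: 6 bp
  91→102: 11 bp
  102→114: 12 bp
  114→125: 11 bp
  125→133: 8 bp
  133→140: 7 bp
  140→145: 5 bp
  145→153: 8 bp
  153→176: 23 bp
  176→183: 7 bp
  183→190: 7 bp
  190→197: 7 bp
  197→201: 4 bp
  201→210: 9 bp
  210→217: 7 bp
  217→1 (wrap): 229-217+1 = 13 bp

[4,4,4,5,5,5,6,6,7,7,7,7,7,7,7,7,8,8,9,10,10,11,11,12,13,19,23]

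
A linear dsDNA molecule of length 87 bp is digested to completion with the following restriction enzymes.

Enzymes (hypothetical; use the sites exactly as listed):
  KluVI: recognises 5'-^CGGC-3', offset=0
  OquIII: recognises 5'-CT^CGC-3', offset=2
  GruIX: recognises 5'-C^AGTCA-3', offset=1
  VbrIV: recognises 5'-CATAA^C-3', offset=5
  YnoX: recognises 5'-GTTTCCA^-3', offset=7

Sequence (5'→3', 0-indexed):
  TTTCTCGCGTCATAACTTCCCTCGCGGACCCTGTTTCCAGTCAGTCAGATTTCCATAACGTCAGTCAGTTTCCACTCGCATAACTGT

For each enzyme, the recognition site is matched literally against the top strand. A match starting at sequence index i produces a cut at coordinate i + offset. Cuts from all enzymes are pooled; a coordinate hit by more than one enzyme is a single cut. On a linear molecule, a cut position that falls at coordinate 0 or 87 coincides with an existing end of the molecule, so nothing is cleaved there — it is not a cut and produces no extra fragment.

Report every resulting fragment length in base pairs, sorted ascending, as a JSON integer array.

Scan for sites:
  KluVI (CGGC, off=0): no sites
  OquIII CTCGC/2: at [3, 20, 74] ⇒ [5, 22, 76]
  GruIX CAGTCA/1: at [37, 41, 61] ⇒ [38, 42, 62]
  VbrIV CATAAC/5: at [10, 53, 78] ⇒ [15, 58, 83]
  YnoX GTTTCCA/7: at [32, 67] ⇒ [39, 74]

All cut coordinates (distinct, sorted): [5, 15, 22, 38, 39, 42, 58, 62, 74, 76, 83]

Fragments:
  [0,5): 5 bp
  [5,15): 10 bp
  [15,22): 7 bp
  [22,38): 16 bp
  [38,39): 1 bp
  [39,42): 3 bp
  [42,58): 16 bp
  [58,62): 4 bp
  [62,74): 12 bp
  [74,76): 2 bp
  [76,83): 7 bp
  [83,87): 4 bp

[1,2,3,4,4,5,7,7,10,12,16,16]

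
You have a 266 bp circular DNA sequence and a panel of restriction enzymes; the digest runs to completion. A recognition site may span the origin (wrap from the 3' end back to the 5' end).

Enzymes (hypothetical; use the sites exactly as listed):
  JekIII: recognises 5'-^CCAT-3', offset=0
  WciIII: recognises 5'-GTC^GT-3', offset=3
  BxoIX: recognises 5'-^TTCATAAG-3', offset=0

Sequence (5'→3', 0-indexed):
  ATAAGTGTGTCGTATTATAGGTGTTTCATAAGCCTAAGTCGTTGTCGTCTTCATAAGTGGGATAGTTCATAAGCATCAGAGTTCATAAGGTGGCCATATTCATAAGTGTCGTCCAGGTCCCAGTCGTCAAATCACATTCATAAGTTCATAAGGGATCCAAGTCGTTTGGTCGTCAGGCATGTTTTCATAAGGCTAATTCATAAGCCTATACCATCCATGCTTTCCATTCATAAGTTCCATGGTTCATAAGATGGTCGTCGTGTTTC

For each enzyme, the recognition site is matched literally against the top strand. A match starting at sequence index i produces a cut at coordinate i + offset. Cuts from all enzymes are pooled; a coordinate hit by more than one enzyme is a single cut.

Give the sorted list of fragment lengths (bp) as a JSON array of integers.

Per-enzyme occurrences:
  JekIII (CCAT, off=0): starts [93, 210, 214, 223, 236] → cuts [93, 210, 214, 223, 236]
  WciIII (GTCGT, off=3): starts [8, 37, 43, 107, 122, 160, 168, 253, 256] → cuts [11, 40, 46, 110, 125, 163, 171, 256, 259]
  BxoIX (TTCATAAG, off=0): starts [24, 49, 65, 81, 98, 136, 144, 183, 196, 226, 242, 263] → cuts [24, 49, 65, 81, 98, 136, 144, 183, 196, 226, 242, 263]

All cut coordinates (distinct, sorted): [11, 24, 40, 46, 49, 65, 81, 93, 98, 110, 125, 136, 144, 163, 171, 183, 196, 210, 214, 223, 226, 236, 242, 256, 259, 263]

Fragments:
  11→24: 13 bp
  24→40: 16 bp
  40→46: 6 bp
  46→49: 3 bp
  49→65: 16 bp
  65→81: 16 bp
  81→93: 12 bp
  93→98: 5 bp
  98→110: 12 bp
  110→125: 15 bp
  125→136: 11 bp
  136→144: 8 bp
  144→163: 19 bp
  163→171: 8 bp
  171→183: 12 bp
  183→196: 13 bp
  196→210: 14 bp
  210→214: 4 bp
  214→223: 9 bp
  223→226: 3 bp
  226→236: 10 bp
  236→242: 6 bp
  242→256: 14 bp
  256→259: 3 bp
  259→263: 4 bp
  263→11 (wrap): 266-263+11 = 14 bp

[3,3,3,4,4,5,6,6,8,8,9,10,11,12,12,12,13,13,14,14,14,15,16,16,16,19]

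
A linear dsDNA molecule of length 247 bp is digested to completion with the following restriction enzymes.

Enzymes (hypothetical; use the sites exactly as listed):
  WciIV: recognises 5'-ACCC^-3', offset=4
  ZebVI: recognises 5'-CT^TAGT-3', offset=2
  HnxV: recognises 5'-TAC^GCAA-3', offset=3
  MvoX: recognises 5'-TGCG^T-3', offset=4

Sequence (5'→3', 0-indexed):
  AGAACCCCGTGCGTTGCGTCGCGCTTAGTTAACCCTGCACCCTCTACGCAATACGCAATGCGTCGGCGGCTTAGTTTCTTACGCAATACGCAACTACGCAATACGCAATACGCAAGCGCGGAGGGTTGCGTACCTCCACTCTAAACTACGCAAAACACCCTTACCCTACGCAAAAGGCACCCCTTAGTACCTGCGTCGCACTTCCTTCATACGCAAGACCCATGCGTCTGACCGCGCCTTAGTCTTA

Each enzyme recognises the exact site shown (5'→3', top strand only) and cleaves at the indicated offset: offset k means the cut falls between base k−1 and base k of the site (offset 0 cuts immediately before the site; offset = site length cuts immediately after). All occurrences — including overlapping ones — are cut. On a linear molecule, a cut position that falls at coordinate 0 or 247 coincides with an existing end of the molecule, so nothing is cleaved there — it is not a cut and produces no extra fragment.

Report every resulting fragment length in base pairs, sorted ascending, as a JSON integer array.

[2,3,5,5,5,6,6,7,7,7,7,7,7,7,8,8,8,9,9,10,11,11,11,13,13,17,19,19]

Site scan:
  WciIV ACCC/4: at [3, 31, 38, 156, 162, 178, 217] ⇒ [7, 35, 42, 160, 166, 182, 221]
  ZebVI CTTAGT/2: at [23, 69, 182, 237] ⇒ [25, 71, 184, 239]
  HnxV TACGCAA/3: at [44, 51, 79, 86, 94, 101, 108, 146, 166, 209] ⇒ [47, 54, 82, 89, 97, 104, 111, 149, 169, 212]
  MvoX TGCGT/4: at [9, 14, 58, 126, 191, 222] ⇒ [13, 18, 62, 130, 195, 226]

Pooled cuts: [7, 13, 18, 25, 35, 42, 47, 54, 62, 71, 82, 89, 97, 104, 111, 130, 149, 160, 166, 169, 182, 184, 195, 212, 221, 226, 239]

Fragments:
  [0,7): 7 bp
  [7,13): 6 bp
  [13,18): 5 bp
  [18,25): 7 bp
  [25,35): 10 bp
  [35,42): 7 bp
  [42,47): 5 bp
  [47,54): 7 bp
  [54,62): 8 bp
  [62,71): 9 bp
  [71,82): 11 bp
  [82,89): 7 bp
  [89,97): 8 bp
  [97,104): 7 bp
  [104,111): 7 bp
  [111,130): 19 bp
  [130,149): 19 bp
  [149,160): 11 bp
  [160,166): 6 bp
  [166,169): 3 bp
  [169,182): 13 bp
  [182,184): 2 bp
  [184,195): 11 bp
  [195,212): 17 bp
  [212,221): 9 bp
  [221,226): 5 bp
  [226,239): 13 bp
  [239,247): 8 bp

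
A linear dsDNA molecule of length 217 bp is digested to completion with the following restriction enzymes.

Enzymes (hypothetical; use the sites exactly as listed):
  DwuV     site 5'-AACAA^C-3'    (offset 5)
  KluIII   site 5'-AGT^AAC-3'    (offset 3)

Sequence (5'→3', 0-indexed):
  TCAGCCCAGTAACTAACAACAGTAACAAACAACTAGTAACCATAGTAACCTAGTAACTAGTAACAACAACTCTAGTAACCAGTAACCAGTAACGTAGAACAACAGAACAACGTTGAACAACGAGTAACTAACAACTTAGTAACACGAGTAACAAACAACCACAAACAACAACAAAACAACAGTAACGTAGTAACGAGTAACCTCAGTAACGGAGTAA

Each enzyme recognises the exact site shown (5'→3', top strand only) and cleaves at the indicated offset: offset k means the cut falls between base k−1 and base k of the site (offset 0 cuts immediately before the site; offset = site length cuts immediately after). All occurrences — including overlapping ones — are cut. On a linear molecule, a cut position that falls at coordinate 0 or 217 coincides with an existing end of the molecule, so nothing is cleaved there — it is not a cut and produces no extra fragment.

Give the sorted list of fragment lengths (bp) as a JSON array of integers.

Per-enzyme occurrences:
  DwuV (AACAAC, off=5): starts [14, 27, 61, 64, 97, 105, 115, 129, 153, 163, 166, 174] → cuts [19, 32, 66, 69, 102, 110, 120, 134, 158, 168, 171, 179]
  KluIII (AGTAAC, off=3): starts [7, 20, 34, 43, 51, 58, 73, 80, 87, 122, 137, 146, 180, 188, 195, 204] → cuts [10, 23, 37, 46, 54, 61, 76, 83, 90, 125, 140, 149, 183, 191, 198, 207]

All cut coordinates (distinct, sorted): [10, 19, 23, 32, 37, 46, 54, 61, 66, 69, 76, 83, 90, 102, 110, 120, 125, 134, 140, 149, 158, 168, 171, 179, 183, 191, 198, 207]

Fragments:
  [0,10): 10 bp
  [10,19): 9 bp
  [19,23): 4 bp
  [23,32): 9 bp
  [32,37): 5 bp
  [37,46): 9 bp
  [46,54): 8 bp
  [54,61): 7 bp
  [61,66): 5 bp
  [66,69): 3 bp
  [69,76): 7 bp
  [76,83): 7 bp
  [83,90): 7 bp
  [90,102): 12 bp
  [102,110): 8 bp
  [110,120): 10 bp
  [120,125): 5 bp
  [125,134): 9 bp
  [134,140): 6 bp
  [140,149): 9 bp
  [149,158): 9 bp
  [158,168): 10 bp
  [168,171): 3 bp
  [171,179): 8 bp
  [179,183): 4 bp
  [183,191): 8 bp
  [191,198): 7 bp
  [198,207): 9 bp
  [207,217): 10 bp

[3,3,4,4,5,5,5,6,7,7,7,7,7,8,8,8,8,9,9,9,9,9,9,9,10,10,10,10,12]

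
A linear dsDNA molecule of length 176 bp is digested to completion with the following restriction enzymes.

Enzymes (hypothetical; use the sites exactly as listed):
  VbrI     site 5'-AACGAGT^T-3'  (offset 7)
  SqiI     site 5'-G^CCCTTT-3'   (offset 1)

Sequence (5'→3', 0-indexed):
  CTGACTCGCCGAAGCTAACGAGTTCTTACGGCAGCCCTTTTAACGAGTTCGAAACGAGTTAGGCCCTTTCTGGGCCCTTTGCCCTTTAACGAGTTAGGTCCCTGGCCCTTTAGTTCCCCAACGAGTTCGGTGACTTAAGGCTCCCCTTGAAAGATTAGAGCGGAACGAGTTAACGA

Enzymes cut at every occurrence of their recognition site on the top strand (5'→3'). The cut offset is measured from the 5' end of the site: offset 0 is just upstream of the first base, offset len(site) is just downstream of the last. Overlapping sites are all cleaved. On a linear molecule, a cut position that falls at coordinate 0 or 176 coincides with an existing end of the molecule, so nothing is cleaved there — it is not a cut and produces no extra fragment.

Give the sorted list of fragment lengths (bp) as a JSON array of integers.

Site scan:
  VbrI (AACGAGTT, off=7): starts [16, 41, 52, 87, 119, 163] → cuts [23, 48, 59, 94, 126, 170]
  SqiI (GCCCTTT, off=1): starts [33, 62, 73, 80, 104] → cuts [34, 63, 74, 81, 105]

Pooled cuts: [23, 34, 48, 59, 63, 74, 81, 94, 105, 126, 170]

Fragment lengths:
  [0,23): 23 bp
  [23,34): 11 bp
  [34,48): 14 bp
  [48,59): 11 bp
  [59,63): 4 bp
  [63,74): 11 bp
  [74,81): 7 bp
  [81,94): 13 bp
  [94,105): 11 bp
  [105,126): 21 bp
  [126,170): 44 bp
  [170,176): 6 bp

[4,6,7,11,11,11,11,13,14,21,23,44]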